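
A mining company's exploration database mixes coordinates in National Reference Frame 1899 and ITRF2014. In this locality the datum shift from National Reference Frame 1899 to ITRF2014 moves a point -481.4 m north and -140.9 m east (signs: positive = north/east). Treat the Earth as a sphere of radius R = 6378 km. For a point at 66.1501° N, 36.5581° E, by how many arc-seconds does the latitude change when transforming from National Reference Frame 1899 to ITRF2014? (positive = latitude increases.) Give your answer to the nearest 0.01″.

On a sphere of radius R, 1 rad of latitude = R, so Δφ = ΔN / R = -481.4 / 6378000 = -7.5478e-05 rad = -15.568″.

Δφ = -15.57″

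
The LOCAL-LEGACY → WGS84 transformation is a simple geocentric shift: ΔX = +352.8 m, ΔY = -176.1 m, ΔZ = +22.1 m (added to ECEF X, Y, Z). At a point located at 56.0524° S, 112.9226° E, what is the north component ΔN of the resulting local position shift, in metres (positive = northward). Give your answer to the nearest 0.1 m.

The local north axis is (−sin φ cos λ, −sin φ sin λ, cos φ), giving ΔN = -113.989 − 134.548 + 12.341 = -236.20 m.

ΔN = -236.2 m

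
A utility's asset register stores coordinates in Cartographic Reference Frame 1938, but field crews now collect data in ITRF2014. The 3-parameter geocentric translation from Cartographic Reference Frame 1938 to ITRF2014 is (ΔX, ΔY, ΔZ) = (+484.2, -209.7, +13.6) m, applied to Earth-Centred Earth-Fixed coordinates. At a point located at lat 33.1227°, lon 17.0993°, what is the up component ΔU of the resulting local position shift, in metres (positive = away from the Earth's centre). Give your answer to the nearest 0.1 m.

ΔU = 343.4 m

At φ = 33.1227°, λ = 17.0993°: sin φ = 0.546434, cos φ = 0.837502, sin λ = 0.294029, cos λ = 0.955797.
ΔU = cos φ cos λ·ΔX + cos φ sin λ·ΔY + sin φ·ΔZ = (0.837502)(0.955797)(484.2) + (0.837502)(0.294029)(-209.7) + (0.546434)(13.6) = 343.39 m.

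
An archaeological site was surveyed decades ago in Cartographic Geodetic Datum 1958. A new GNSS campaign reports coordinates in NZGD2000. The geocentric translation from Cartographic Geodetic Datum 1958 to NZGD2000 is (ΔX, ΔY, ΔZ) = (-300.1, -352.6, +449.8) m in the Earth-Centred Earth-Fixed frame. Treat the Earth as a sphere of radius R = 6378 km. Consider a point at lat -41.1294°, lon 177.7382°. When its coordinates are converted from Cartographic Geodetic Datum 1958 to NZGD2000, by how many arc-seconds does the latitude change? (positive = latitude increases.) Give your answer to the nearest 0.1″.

Δφ = 17.0″

sin φ = -0.657762, cos φ = 0.753226, sin λ = 0.039466, cos λ = -0.999221.
North component: ΔN = −sin φ cos λ·ΔX − sin φ sin λ·ΔY + cos φ·ΔZ = −(-0.657762)(-0.999221)(-300.1) − (-0.657762)(0.039466)(-352.6) + (0.753226)(449.8) = 526.89 m.
1° of latitude spans πR/180 = 111317 m, so Δφ = 526.89 / 111317 × 3600 = 17.040″.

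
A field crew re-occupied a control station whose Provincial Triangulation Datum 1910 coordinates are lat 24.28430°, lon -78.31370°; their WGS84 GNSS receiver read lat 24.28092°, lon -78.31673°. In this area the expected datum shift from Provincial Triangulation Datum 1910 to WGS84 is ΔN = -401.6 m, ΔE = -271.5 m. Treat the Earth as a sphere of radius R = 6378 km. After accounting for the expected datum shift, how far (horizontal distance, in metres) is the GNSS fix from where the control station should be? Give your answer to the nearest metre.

Observed coordinate differences: Δφ = -0.00338°, Δλ = -0.00303°.
Converting to metres (1° lat = 111317 m, cos φ = 0.911516): observed ΔN = -376.3 m, observed ΔE = -307.4 m.
Subtracting the expected shift leaves a residual of -376.3 − (-401.6) = 25.3 m north and -307.4 − (-271.5) = -35.9 m east.
Residual distance = √(25.3² + (-35.9)²) = 44.0 m.

44 m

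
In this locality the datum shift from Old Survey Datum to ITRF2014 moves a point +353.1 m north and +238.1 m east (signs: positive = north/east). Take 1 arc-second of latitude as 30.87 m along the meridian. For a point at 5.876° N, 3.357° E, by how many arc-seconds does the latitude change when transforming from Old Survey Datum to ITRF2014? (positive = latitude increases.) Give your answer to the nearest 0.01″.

1″ of latitude = 30.87 m, so Δφ = 353.1 / 30.87 = 11.438″.

Δφ = 11.44″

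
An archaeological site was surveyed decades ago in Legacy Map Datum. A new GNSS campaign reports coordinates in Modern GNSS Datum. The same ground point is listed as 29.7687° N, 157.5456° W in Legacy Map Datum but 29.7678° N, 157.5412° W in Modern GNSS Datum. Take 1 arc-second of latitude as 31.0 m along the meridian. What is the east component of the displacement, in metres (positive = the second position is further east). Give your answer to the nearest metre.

Δφ = 29.7678° − 29.7687° = -0.0009°; Δλ = -157.5412° − -157.5456° = +0.0044°.
1° of latitude = 3600 × 31.00 = 111600 m.
ΔN = Δφ × 111600 = -100.4 m; ΔE = Δλ × 111600 × cos(29.7687°) = +0.0044 × 111600 × 0.868037 = 426.2 m.

ΔE = 426 m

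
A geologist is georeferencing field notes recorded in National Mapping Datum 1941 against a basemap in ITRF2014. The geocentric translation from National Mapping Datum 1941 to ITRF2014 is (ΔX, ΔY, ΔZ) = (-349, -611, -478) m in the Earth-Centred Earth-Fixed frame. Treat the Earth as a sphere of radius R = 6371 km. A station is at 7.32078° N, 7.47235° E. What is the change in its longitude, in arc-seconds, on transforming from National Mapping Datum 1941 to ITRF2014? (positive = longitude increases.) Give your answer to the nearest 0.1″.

sin φ = 0.127424, cos φ = 0.991848, sin λ = 0.130048, cos λ = 0.991508.
East component: ΔE = −sin λ·ΔX + cos λ·ΔY = −(0.130048)(-349) + (0.991508)(-611) = -560.42 m.
1° of latitude spans πR/180 = 111195 m; at latitude φ, 1° of longitude spans that × cos φ = 110288.5 m, so Δλ = -560.42 / 110288.5 × 3600 = -18.293″.

Δλ = -18.3″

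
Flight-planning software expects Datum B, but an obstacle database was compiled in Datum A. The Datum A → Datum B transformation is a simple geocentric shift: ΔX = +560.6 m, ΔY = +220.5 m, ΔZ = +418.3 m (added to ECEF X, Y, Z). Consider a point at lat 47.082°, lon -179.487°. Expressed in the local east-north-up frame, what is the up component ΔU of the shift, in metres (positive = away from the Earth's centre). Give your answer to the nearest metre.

The local up (radial) axis is (cos φ cos λ, cos φ sin λ, sin φ), giving ΔU = -381.726 − 1.344 + 306.333 = -76.74 m.

ΔU = -77 m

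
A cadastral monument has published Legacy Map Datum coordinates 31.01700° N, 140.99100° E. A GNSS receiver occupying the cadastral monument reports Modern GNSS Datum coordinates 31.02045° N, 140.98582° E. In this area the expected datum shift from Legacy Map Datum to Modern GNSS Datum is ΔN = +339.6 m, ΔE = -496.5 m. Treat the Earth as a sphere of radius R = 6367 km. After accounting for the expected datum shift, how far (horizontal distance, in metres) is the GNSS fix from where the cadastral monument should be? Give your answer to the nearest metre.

Observed coordinate differences: Δφ = +0.00345°, Δλ = -0.00518°.
Converting to metres (1° lat = 111125 m, cos φ = 0.857014): observed ΔN = 383.4 m, observed ΔE = -493.3 m.
Subtracting the expected shift leaves a residual of 383.4 − (339.6) = 43.8 m north and -493.3 − (-496.5) = 3.2 m east.
Residual distance = √(43.8² + 3.2²) = 43.9 m.

44 m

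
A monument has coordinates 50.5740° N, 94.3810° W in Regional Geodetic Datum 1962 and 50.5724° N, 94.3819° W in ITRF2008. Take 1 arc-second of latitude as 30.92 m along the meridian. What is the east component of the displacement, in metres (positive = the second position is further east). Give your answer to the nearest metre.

ΔE = -64 m

Δφ = 50.5724° − 50.5740° = -0.0016°; Δλ = -94.3819° − -94.3810° = -0.0009°.
1° of latitude = 3600 × 30.92 = 111312 m.
ΔN = Δφ × 111312 = -178.1 m; ΔE = Δλ × 111312 × cos(50.5740°) = -0.0009 × 111312 × 0.635081 = -63.6 m.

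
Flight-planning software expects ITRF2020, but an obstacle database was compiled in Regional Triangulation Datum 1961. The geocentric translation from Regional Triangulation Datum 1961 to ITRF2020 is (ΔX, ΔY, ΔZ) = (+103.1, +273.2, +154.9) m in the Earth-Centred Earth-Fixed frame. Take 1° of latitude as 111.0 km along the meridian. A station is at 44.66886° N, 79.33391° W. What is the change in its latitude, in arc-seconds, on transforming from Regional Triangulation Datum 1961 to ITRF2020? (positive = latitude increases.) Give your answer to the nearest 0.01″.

sin φ = 0.703008, cos φ = 0.711182, sin λ = -0.982723, cos λ = 0.185085.
North component: ΔN = −sin φ cos λ·ΔX − sin φ sin λ·ΔY + cos φ·ΔZ = −(0.703008)(0.185085)(103.1) − (0.703008)(-0.982723)(273.2) + (0.711182)(154.9) = 285.49 m.
1° of latitude spans 111000 m, so Δφ = 285.49 / 111000 × 3600 = 9.259″.

Δφ = 9.26″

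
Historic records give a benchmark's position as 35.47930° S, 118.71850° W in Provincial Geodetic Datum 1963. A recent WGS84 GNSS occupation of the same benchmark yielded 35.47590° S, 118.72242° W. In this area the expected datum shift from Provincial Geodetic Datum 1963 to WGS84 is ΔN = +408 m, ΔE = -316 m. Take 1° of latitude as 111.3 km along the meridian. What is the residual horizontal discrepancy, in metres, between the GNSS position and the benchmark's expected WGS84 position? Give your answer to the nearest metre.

Observed coordinate differences: Δφ = +0.00340°, Δλ = -0.00392°.
Converting to metres (1° lat = 111300 m, cos φ = 0.814325): observed ΔN = 378.4 m, observed ΔE = -355.3 m.
Subtracting the expected shift leaves a residual of 378.4 − (408) = -29.6 m north and -355.3 − (-316) = -39.3 m east.
Residual distance = √((-29.6)² + (-39.3)²) = 49.2 m.

49 m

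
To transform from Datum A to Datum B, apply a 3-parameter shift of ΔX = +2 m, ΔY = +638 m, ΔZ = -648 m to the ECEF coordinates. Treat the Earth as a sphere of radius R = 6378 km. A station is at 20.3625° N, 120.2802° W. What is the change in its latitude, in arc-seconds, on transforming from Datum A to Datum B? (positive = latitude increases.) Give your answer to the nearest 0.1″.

Δφ = -13.4″

sin φ = 0.347959, cos φ = 0.937510, sin λ = -0.863570, cos λ = -0.504229.
North component: ΔN = −sin φ cos λ·ΔX − sin φ sin λ·ΔY + cos φ·ΔZ = −(0.347959)(-0.504229)(2) − (0.347959)(-0.863570)(638) + (0.937510)(-648) = -415.45 m.
1° of latitude spans πR/180 = 111317 m, so Δφ = -415.45 / 111317 × 3600 = -13.436″.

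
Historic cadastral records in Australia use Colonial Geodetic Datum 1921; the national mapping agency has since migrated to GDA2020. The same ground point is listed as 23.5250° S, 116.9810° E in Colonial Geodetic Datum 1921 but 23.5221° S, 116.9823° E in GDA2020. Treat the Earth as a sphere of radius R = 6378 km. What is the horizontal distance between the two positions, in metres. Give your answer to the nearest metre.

349 m

Δφ = -23.5221° − -23.5250° = +0.0029°; Δλ = 116.9823° − 116.9810° = +0.0013°.
1° along a meridian = πR/180 = 111317 m.
ΔN = Δφ × 111317 = 322.8 m; ΔE = Δλ × 111317 × cos(-23.5250°) = +0.0013 × 111317 × 0.916886 = 132.7 m.
Distance = √(ΔE² + ΔN²) = √(132.7² + 322.8²) = 349.0 m.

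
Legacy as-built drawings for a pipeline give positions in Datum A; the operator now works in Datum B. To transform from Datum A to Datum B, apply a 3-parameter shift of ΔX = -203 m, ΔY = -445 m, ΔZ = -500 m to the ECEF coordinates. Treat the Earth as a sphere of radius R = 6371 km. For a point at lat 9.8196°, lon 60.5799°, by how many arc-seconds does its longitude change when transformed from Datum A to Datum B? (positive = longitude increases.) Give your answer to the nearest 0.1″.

sin φ = 0.170547, cos φ = 0.985350, sin λ = 0.871042, cos λ = 0.491209.
East component: ΔE = −sin λ·ΔX + cos λ·ΔY = −(0.871042)(-203) + (0.491209)(-445) = -41.77 m.
1° of latitude spans πR/180 = 111195 m; at latitude φ, 1° of longitude spans that × cos φ = 109565.9 m, so Δλ = -41.77 / 109565.9 × 3600 = -1.372″.

Δλ = -1.4″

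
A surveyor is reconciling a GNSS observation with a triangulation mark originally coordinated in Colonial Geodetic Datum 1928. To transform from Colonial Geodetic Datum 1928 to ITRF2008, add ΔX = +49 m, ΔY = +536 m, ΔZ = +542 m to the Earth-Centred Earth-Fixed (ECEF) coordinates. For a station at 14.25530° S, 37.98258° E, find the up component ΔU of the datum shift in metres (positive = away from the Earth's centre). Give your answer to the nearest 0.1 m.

ΔU = 223.7 m

The local up (radial) axis is (cos φ cos λ, cos φ sin λ, sin φ), giving ΔU = 37.432 + 319.709 − 133.464 = 223.68 m.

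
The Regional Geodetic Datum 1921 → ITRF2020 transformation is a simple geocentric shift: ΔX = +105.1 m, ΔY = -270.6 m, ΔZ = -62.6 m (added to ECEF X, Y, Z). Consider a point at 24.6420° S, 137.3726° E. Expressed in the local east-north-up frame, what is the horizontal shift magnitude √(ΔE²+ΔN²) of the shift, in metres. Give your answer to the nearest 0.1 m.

209.2 m

The local east axis at (φ, λ) is (−sin λ, cos λ, 0), so ΔE = −sin(137.3726°)·105.1 + cos(137.3726°)·(-270.6) = 127.92 m.
The local north axis is (−sin φ cos λ, −sin φ sin λ, cos φ), giving ΔN = -32.242 − 76.409 − 56.899 = -165.55 m.
Horizontal magnitude = √(ΔE² + ΔN²) = √(127.92² + (-165.55)²) = 209.22 m.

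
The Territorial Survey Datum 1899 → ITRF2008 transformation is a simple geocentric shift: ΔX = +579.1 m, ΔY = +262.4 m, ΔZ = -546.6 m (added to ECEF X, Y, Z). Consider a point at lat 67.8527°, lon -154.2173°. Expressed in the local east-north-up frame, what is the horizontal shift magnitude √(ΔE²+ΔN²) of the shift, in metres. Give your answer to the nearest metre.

383 m

The local east axis at (φ, λ) is (−sin λ, cos λ, 0), so ΔE = −sin(-154.2173°)·579.1 + cos(-154.2173°)·262.4 = 15.61 m.
The local north axis is (−sin φ cos λ, −sin φ sin λ, cos φ), giving ΔN = 482.977 + 105.712 − 206.062 = 382.63 m.
Horizontal magnitude = √(ΔE² + ΔN²) = √(15.61² + 382.63²) = 382.95 m.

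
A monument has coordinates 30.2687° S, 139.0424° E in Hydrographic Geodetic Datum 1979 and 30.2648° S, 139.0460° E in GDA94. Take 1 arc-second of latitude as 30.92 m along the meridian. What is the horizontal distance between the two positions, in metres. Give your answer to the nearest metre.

555 m

Δφ = -30.2648° − -30.2687° = +0.0039°; Δλ = 139.0460° − 139.0424° = +0.0036°.
1° of latitude = 3600 × 30.92 = 111312 m.
ΔN = Δφ × 111312 = 434.1 m; ΔE = Δλ × 111312 × cos(-30.2687°) = +0.0036 × 111312 × 0.863671 = 346.1 m.
Distance = √(ΔE² + ΔN²) = √(346.1² + 434.1²) = 555.2 m.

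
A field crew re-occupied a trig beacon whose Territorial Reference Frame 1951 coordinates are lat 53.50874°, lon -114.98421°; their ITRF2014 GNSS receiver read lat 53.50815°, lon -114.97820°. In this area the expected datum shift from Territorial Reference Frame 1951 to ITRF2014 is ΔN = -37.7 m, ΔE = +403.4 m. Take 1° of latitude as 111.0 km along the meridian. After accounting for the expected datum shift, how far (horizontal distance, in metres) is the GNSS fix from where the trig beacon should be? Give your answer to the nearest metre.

Observed coordinate differences: Δφ = -0.00059°, Δλ = +0.00601°.
Converting to metres (1° lat = 111000 m, cos φ = 0.594700): observed ΔN = -65.5 m, observed ΔE = 396.7 m.
Subtracting the expected shift leaves a residual of -65.5 − (-37.7) = -27.8 m north and 396.7 − (403.4) = -6.7 m east.
Residual distance = √((-27.8)² + (-6.7)²) = 28.6 m.

29 m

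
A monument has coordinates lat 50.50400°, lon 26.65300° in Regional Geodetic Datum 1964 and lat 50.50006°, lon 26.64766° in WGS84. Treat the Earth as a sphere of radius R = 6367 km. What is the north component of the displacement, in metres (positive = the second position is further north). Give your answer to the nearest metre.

ΔN = -438 m

Δφ = 50.50006° − 50.50400° = -0.00394°; Δλ = 26.64766° − 26.65300° = -0.00534°.
1° along a meridian = πR/180 = 111125 m.
ΔN = Δφ × 111125 = -437.8 m; ΔE = Δλ × 111125 × cos(50.50400°) = -0.00534 × 111125 × 0.636024 = -377.4 m.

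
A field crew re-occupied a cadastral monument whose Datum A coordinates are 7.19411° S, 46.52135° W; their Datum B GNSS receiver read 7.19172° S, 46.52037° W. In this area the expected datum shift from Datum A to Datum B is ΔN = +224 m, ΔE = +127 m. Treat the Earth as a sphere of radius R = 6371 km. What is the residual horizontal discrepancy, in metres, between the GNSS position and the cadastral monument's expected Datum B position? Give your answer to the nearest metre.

46 m

Observed coordinate differences: Δφ = +0.00239°, Δλ = +0.00098°.
Converting to metres (1° lat = 111195 m, cos φ = 0.992128): observed ΔN = 265.8 m, observed ΔE = 108.1 m.
Subtracting the expected shift leaves a residual of 265.8 − (224) = 41.8 m north and 108.1 − (127) = -18.9 m east.
Residual distance = √(41.8² + (-18.9)²) = 45.8 m.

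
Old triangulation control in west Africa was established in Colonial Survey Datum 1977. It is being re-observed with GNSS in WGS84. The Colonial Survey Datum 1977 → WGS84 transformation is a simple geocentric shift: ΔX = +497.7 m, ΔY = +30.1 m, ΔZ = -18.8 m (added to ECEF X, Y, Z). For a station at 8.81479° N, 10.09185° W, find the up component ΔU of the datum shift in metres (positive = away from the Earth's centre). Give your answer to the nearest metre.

At φ = 8.81479°, λ = -10.09185°: sin φ = 0.153241, cos φ = 0.988189, sin λ = -0.175227, cos λ = 0.984528.
ΔU = cos φ cos λ·ΔX + cos φ sin λ·ΔY + sin φ·ΔZ = (0.988189)(0.984528)(497.7) + (0.988189)(-0.175227)(30.1) + (0.153241)(-18.8) = 476.12 m.

ΔU = 476 m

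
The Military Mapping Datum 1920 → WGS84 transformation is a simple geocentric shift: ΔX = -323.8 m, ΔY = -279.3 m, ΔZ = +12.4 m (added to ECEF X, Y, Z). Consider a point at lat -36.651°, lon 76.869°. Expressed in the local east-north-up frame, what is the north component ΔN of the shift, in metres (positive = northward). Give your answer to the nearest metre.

The local north axis is (−sin φ cos λ, −sin φ sin λ, cos φ), giving ΔN = -43.911 − 162.366 + 9.948 = -196.33 m.

ΔN = -196 m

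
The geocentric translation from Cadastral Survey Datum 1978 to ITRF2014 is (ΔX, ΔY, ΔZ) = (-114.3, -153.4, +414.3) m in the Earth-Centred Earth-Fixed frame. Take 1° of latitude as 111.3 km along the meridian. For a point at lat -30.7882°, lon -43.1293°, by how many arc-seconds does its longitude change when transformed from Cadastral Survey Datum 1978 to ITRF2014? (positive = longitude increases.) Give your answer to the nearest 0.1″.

Δλ = -7.2″

sin φ = -0.511866, cos φ = 0.859065, sin λ = -0.683647, cos λ = 0.729813.
East component: ΔE = −sin λ·ΔX + cos λ·ΔY = −(-0.683647)(-114.3) + (0.729813)(-153.4) = -190.09 m.
1° of latitude spans 111300 m; at latitude φ, 1° of longitude spans that × cos φ = 95614.0 m, so Δλ = -190.09 / 95614.0 × 3600 = -7.157″.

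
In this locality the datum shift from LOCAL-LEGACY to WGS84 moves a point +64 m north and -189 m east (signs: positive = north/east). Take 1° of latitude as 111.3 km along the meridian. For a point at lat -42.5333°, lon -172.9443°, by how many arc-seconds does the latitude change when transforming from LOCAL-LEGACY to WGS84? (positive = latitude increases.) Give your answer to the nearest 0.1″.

1° of latitude = 111.3 km, so Δφ = 64.0 / 111300 = 0.0005750° = 2.070″.

Δφ = 2.1″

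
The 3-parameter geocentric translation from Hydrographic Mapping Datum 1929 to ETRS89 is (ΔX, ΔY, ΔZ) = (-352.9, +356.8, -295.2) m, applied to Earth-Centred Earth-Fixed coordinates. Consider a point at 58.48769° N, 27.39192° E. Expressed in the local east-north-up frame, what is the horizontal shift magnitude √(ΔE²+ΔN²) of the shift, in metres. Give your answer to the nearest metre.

The local east axis at (φ, λ) is (−sin λ, cos λ, 0), so ΔE = −sin(27.39192°)·(-352.9) + cos(27.39192°)·356.8 = 479.16 m.
The local north axis is (−sin φ cos λ, −sin φ sin λ, cos φ), giving ΔN = 267.125 − 139.946 − 154.296 = -27.12 m.
Horizontal magnitude = √(ΔE² + ΔN²) = √(479.16² + (-27.12)²) = 479.92 m.

480 m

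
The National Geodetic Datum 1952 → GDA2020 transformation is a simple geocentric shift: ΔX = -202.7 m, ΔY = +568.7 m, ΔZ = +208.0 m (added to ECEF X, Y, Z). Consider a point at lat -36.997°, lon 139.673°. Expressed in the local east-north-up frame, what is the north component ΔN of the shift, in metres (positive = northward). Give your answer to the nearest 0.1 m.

The local north axis is (−sin φ cos λ, −sin φ sin λ, cos φ), giving ΔN = 92.993 + 221.473 + 166.123 = 480.59 m.

ΔN = 480.6 m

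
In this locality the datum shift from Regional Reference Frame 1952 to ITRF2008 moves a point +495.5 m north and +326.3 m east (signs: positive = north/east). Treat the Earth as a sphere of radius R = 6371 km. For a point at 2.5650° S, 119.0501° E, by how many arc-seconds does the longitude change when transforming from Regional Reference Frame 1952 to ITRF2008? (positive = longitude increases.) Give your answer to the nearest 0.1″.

At latitude -2.5650°, cos φ = 0.998998.
One radian of longitude at latitude φ spans R cos φ, so Δλ = ΔE / (R cos φ) = 326.3 / (6371000 × 0.998998) = 5.1268e-05 rad = 10.575″.

Δλ = 10.6″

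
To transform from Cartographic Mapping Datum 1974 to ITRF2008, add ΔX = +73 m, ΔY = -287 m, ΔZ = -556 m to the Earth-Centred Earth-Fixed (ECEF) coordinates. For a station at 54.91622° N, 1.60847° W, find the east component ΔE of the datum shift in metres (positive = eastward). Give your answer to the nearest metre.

At φ = 54.91622°, λ = -1.60847°: sin φ = 0.818312, cos φ = 0.574774, sin λ = -0.028069, cos λ = 0.999606.
ΔE = −sin λ·ΔX + cos λ·ΔY = −(-0.028069)·(73) + (0.999606)·(-287) = -284.84 m.

ΔE = -285 m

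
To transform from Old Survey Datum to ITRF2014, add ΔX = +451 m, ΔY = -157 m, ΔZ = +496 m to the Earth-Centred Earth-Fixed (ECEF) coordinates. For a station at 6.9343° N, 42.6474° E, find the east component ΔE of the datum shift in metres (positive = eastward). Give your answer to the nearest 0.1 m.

The local east axis at (φ, λ) is (−sin λ, cos λ, 0), so ΔE = −sin(42.6474°)·451 + cos(42.6474°)·(-157) = -421.02 m.

ΔE = -421.0 m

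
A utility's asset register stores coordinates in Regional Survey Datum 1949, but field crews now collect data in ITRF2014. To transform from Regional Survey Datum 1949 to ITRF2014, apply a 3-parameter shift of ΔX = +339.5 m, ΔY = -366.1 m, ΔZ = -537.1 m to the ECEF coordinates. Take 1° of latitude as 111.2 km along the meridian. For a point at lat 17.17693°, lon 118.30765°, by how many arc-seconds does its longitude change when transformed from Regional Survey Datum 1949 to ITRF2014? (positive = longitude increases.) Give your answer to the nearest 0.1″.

sin φ = 0.295323, cos φ = 0.955397, sin λ = 0.880414, cos λ = -0.474206.
East component: ΔE = −sin λ·ΔX + cos λ·ΔY = −(0.880414)(339.5) + (-0.474206)(-366.1) = -125.29 m.
1° of latitude spans 111200 m; at latitude φ, 1° of longitude spans that × cos φ = 106240.2 m, so Δλ = -125.29 / 106240.2 × 3600 = -4.246″.

Δλ = -4.2″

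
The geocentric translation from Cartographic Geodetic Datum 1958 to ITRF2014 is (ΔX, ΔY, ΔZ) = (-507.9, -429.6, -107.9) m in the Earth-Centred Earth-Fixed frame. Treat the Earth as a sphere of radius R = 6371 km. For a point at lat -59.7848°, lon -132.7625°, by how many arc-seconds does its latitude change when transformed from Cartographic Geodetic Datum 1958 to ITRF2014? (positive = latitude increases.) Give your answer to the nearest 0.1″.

Δφ = 16.7″

sin φ = -0.864141, cos φ = 0.503249, sin λ = -0.734174, cos λ = -0.678961.
North component: ΔN = −sin φ cos λ·ΔX − sin φ sin λ·ΔY + cos φ·ΔZ = −(-0.864141)(-0.678961)(-507.9) − (-0.864141)(-0.734174)(-429.6) + (0.503249)(-107.9) = 516.24 m.
1° of latitude spans πR/180 = 111195 m, so Δφ = 516.24 / 111195 × 3600 = 16.714″.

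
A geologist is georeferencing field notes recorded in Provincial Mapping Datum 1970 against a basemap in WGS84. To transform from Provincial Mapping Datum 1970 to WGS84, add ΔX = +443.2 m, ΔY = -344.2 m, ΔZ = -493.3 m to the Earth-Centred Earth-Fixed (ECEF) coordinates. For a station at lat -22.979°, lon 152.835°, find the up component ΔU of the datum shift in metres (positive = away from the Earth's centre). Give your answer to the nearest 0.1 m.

The local up (radial) axis is (cos φ cos λ, cos φ sin λ, sin φ), giving ΔU = -363.023 − 144.676 + 192.581 = -315.12 m.

ΔU = -315.1 m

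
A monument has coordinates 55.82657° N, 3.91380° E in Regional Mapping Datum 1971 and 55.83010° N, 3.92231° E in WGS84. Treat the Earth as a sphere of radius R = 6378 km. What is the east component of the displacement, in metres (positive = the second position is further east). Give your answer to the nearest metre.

Δφ = 55.83010° − 55.82657° = +0.00353°; Δλ = 3.92231° − 3.91380° = +0.00851°.
1° along a meridian = πR/180 = 111317 m.
ΔN = Δφ × 111317 = 392.9 m; ΔE = Δλ × 111317 × cos(55.82657°) = +0.00851 × 111317 × 0.561700 = 532.1 m.

ΔE = 532 m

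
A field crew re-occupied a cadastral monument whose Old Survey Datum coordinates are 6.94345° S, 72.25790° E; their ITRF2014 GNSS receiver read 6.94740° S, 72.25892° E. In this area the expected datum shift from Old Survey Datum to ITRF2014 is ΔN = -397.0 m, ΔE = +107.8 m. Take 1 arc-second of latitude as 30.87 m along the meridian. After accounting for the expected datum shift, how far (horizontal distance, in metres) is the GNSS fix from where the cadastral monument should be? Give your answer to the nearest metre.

Observed coordinate differences: Δφ = -0.00395°, Δλ = +0.00102°.
Converting to metres (1° lat = 111132 m, cos φ = 0.992666): observed ΔN = -439.0 m, observed ΔE = 112.5 m.
Subtracting the expected shift leaves a residual of -439.0 − (-397.0) = -42.0 m north and 112.5 − (107.8) = 4.7 m east.
Residual distance = √((-42.0)² + 4.7²) = 42.2 m.

42 m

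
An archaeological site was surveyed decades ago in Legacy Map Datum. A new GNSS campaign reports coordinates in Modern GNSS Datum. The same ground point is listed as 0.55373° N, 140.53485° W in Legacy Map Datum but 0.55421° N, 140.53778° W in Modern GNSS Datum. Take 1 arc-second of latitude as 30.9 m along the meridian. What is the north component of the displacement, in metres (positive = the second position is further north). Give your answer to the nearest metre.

Δφ = 0.55421° − 0.55373° = +0.00048°; Δλ = -140.53778° − -140.53485° = -0.00293°.
1° of latitude = 3600 × 30.90 = 111240 m.
ΔN = Δφ × 111240 = 53.4 m; ΔE = Δλ × 111240 × cos(0.55373°) = -0.00293 × 111240 × 0.999953 = -325.9 m.

ΔN = 53 m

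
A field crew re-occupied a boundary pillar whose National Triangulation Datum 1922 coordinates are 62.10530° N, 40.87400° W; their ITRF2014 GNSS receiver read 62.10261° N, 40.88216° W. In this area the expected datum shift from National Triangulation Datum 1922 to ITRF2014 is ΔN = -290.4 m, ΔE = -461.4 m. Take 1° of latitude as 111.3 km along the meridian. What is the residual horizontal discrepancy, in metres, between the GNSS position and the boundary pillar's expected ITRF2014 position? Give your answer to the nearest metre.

38 m

Observed coordinate differences: Δφ = -0.00269°, Δλ = -0.00816°.
Converting to metres (1° lat = 111300 m, cos φ = 0.467848): observed ΔN = -299.4 m, observed ΔE = -424.9 m.
Subtracting the expected shift leaves a residual of -299.4 − (-290.4) = -9.0 m north and -424.9 − (-461.4) = 36.5 m east.
Residual distance = √((-9.0)² + 36.5²) = 37.6 m.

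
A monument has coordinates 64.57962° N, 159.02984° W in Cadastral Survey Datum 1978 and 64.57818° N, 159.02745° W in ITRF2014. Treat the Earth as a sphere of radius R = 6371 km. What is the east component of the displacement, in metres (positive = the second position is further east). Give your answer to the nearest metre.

Δφ = 64.57818° − 64.57962° = -0.00144°; Δλ = -159.02745° − -159.02984° = +0.00239°.
1° along a meridian = πR/180 = 111195 m.
ΔN = Δφ × 111195 = -160.1 m; ΔE = Δλ × 111195 × cos(64.57962°) = +0.00239 × 111195 × 0.429256 = 114.1 m.

ΔE = 114 m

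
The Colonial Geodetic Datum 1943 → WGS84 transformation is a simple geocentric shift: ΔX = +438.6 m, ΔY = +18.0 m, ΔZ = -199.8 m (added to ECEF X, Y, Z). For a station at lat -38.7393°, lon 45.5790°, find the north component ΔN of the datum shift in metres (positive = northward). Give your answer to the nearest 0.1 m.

At φ = -38.7393°, λ = 45.5790°: sin φ = -0.625778, cos φ = 0.780001, sin λ = 0.714216, cos λ = 0.699925.
ΔN = −sin φ cos λ·ΔX − sin φ sin λ·ΔY + cos φ·ΔZ = −(-0.625778)(0.699925)(438.6) − (-0.625778)(0.714216)(18.0) + (0.780001)(-199.8) = 44.31 m.

ΔN = 44.3 m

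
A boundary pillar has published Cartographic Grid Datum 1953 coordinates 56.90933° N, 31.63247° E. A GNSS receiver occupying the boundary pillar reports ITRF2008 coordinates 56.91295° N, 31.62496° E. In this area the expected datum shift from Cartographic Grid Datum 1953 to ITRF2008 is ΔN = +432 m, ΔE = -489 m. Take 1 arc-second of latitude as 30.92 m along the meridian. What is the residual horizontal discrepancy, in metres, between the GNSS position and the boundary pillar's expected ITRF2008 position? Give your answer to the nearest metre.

Observed coordinate differences: Δφ = +0.00362°, Δλ = -0.00751°.
Converting to metres (1° lat = 111312 m, cos φ = 0.545966): observed ΔN = 402.9 m, observed ΔE = -456.4 m.
Subtracting the expected shift leaves a residual of 402.9 − (432) = -29.1 m north and -456.4 − (-489) = 32.6 m east.
Residual distance = √((-29.1)² + 32.6²) = 43.7 m.

44 m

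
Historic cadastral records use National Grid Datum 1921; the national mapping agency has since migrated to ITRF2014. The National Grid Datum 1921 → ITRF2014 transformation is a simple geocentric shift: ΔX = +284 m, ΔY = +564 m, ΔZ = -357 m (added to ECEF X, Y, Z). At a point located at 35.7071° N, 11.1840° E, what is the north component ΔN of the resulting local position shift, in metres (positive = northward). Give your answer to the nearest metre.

ΔN = -516 m

The local north axis is (−sin φ cos λ, −sin φ sin λ, cos φ), giving ΔN = -162.607 − 63.847 − 289.888 = -516.34 m.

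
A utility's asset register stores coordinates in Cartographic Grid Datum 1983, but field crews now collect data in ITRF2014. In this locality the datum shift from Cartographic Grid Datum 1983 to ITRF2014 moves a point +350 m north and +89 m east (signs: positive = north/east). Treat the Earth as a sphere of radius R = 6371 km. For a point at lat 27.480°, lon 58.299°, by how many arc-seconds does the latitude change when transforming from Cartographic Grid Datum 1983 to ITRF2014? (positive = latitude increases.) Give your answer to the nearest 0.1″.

Δφ = 11.3″

On a sphere of radius R, 1 rad of latitude = R, so Δφ = ΔN / R = 350.0 / 6371000 = 5.4936e-05 rad = 11.331″.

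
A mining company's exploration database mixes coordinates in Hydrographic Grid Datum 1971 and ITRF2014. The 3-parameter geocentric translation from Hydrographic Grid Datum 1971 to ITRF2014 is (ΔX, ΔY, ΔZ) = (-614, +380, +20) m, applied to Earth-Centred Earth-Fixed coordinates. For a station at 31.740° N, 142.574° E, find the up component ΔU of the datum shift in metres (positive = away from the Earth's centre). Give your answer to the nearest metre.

ΔU = 622 m

At φ = 31.740°, λ = 142.574°: sin φ = 0.526066, cos φ = 0.850444, sin λ = 0.607736, cos λ = -0.794139.
ΔU = cos φ cos λ·ΔX + cos φ sin λ·ΔY + sin φ·ΔZ = (0.850444)(-0.794139)(-614) + (0.850444)(0.607736)(380) + (0.526066)(20) = 621.60 m.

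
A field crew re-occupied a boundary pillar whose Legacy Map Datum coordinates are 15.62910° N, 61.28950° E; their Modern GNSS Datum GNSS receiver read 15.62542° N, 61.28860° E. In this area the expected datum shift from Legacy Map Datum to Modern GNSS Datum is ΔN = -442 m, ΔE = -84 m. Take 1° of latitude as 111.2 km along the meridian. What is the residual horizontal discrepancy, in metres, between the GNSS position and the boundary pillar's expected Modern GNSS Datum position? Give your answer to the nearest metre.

35 m

Observed coordinate differences: Δφ = -0.00368°, Δλ = -0.00090°.
Converting to metres (1° lat = 111200 m, cos φ = 0.963026): observed ΔN = -409.2 m, observed ΔE = -96.4 m.
Subtracting the expected shift leaves a residual of -409.2 − (-442) = 32.8 m north and -96.4 − (-84) = -12.4 m east.
Residual distance = √(32.8² + (-12.4)²) = 35.0 m.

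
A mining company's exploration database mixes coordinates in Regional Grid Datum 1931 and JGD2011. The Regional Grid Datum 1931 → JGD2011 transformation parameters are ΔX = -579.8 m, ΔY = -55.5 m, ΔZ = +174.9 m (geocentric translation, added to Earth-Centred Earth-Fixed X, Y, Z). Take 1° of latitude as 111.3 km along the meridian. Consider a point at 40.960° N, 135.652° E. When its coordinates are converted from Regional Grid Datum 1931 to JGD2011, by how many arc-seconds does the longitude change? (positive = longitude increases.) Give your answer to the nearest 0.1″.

Δλ = 19.1″

sin φ = 0.655532, cos φ = 0.755167, sin λ = 0.699015, cos λ = -0.715107.
East component: ΔE = −sin λ·ΔX + cos λ·ΔY = −(0.699015)(-579.8) + (-0.715107)(-55.5) = 444.98 m.
1° of latitude spans 111300 m; at latitude φ, 1° of longitude spans that × cos φ = 84050.1 m, so Δλ = 444.98 / 84050.1 × 3600 = 19.059″.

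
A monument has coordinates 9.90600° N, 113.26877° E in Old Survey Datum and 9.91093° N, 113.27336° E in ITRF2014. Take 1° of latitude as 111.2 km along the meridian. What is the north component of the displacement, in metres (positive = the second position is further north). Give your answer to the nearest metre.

ΔN = 548 m

Δφ = 9.91093° − 9.90600° = +0.00493°; Δλ = 113.27336° − 113.26877° = +0.00459°.
ΔN = Δφ × 111200 = 548.2 m; ΔE = Δλ × 111200 × cos(9.90600°) = +0.00459 × 111200 × 0.985091 = 502.8 m.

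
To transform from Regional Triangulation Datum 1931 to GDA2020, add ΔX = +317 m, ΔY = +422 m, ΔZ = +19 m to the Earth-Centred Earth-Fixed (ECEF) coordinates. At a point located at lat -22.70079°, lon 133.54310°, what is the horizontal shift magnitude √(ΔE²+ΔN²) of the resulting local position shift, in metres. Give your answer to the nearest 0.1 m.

The local east axis at (φ, λ) is (−sin λ, cos λ, 0), so ΔE = −sin(133.54310°)·317 + cos(133.54310°)·422 = -520.50 m.
The local north axis is (−sin φ cos λ, −sin φ sin λ, cos φ), giving ΔN = -84.277 + 118.048 + 17.528 = 51.30 m.
Horizontal magnitude = √(ΔE² + ΔN²) = √((-520.50)² + 51.30²) = 523.02 m.

523.0 m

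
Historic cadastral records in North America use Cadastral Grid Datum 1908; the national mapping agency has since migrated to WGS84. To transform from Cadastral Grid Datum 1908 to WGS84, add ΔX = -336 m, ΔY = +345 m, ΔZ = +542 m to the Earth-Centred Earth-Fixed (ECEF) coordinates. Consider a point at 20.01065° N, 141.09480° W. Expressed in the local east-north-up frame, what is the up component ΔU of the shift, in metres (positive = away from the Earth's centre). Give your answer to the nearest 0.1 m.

ΔU = 227.6 m

The local up (radial) axis is (cos φ cos λ, cos φ sin λ, sin φ), giving ΔU = 245.685 − 203.591 + 185.470 = 227.56 m.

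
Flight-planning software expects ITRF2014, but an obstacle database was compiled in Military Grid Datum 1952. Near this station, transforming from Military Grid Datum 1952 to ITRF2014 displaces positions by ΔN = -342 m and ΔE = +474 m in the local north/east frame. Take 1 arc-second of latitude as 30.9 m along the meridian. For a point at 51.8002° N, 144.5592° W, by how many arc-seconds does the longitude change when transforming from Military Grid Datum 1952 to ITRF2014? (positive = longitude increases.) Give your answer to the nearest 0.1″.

At latitude 51.8002°, cos φ = 0.618406.
1″ of longitude at this latitude = 30.90 × cos φ = 19.1087 m, so Δλ = 474.0 / 19.1087 = 24.805″.

Δλ = 24.8″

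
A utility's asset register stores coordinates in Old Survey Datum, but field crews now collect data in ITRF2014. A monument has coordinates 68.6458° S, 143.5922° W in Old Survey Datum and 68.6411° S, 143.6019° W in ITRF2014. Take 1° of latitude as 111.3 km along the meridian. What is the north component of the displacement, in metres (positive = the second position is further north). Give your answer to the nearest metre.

ΔN = 523 m

Δφ = -68.6411° − -68.6458° = +0.0047°; Δλ = -143.6019° − -143.5922° = -0.0097°.
ΔN = Δφ × 111300 = 523.1 m; ΔE = Δλ × 111300 × cos(-68.6458°) = -0.0097 × 111300 × 0.364132 = -393.1 m.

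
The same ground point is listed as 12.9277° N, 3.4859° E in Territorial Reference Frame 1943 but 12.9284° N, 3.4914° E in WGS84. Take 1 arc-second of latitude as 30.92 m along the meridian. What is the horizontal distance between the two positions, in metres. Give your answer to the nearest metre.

602 m

Δφ = 12.9284° − 12.9277° = +0.0007°; Δλ = 3.4914° − 3.4859° = +0.0055°.
1° of latitude = 3600 × 30.92 = 111312 m.
ΔN = Δφ × 111312 = 77.9 m; ΔE = Δλ × 111312 × cos(12.9277°) = +0.0055 × 111312 × 0.974653 = 596.7 m.
Distance = √(ΔE² + ΔN²) = √(596.7² + 77.9²) = 601.8 m.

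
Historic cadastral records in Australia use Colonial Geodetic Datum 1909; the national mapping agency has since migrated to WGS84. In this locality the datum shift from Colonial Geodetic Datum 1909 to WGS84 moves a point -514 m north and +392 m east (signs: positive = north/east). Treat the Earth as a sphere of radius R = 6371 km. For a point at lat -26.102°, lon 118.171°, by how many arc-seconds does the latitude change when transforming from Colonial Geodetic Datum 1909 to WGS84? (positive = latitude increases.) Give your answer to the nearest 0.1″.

Δφ = -16.6″

On a sphere of radius R, 1 rad of latitude = R, so Δφ = ΔN / R = -514.0 / 6371000 = -8.0678e-05 rad = -16.641″.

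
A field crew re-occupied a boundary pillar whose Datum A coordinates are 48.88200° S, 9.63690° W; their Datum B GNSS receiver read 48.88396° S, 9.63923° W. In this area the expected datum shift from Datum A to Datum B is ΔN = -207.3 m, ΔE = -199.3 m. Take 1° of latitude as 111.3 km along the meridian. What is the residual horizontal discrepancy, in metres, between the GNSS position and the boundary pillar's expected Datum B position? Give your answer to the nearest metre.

31 m

Observed coordinate differences: Δφ = -0.00196°, Δλ = -0.00233°.
Converting to metres (1° lat = 111300 m, cos φ = 0.657612): observed ΔN = -218.1 m, observed ΔE = -170.5 m.
Subtracting the expected shift leaves a residual of -218.1 − (-207.3) = -10.8 m north and -170.5 − (-199.3) = 28.8 m east.
Residual distance = √((-10.8)² + 28.8²) = 30.7 m.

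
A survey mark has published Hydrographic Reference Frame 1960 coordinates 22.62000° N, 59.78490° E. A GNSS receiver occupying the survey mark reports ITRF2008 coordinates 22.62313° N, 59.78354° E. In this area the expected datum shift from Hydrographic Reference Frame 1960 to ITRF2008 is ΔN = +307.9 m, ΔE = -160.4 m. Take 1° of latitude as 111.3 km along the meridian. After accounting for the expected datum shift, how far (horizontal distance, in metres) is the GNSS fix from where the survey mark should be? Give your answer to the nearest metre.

Observed coordinate differences: Δφ = +0.00313°, Δλ = -0.00136°.
Converting to metres (1° lat = 111300 m, cos φ = 0.923076): observed ΔN = 348.4 m, observed ΔE = -139.7 m.
Subtracting the expected shift leaves a residual of 348.4 − (307.9) = 40.5 m north and -139.7 − (-160.4) = 20.7 m east.
Residual distance = √(40.5² + 20.7²) = 45.4 m.

45 m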